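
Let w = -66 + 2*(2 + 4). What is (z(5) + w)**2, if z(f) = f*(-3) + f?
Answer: 4096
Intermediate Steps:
z(f) = -2*f (z(f) = -3*f + f = -2*f)
w = -54 (w = -66 + 2*6 = -66 + 12 = -54)
(z(5) + w)**2 = (-2*5 - 54)**2 = (-10 - 54)**2 = (-64)**2 = 4096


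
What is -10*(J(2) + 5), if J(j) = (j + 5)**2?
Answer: -540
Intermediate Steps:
J(j) = (5 + j)**2
-10*(J(2) + 5) = -10*((5 + 2)**2 + 5) = -10*(7**2 + 5) = -10*(49 + 5) = -10*54 = -540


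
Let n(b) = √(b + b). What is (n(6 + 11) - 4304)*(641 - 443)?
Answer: -852192 + 198*√34 ≈ -8.5104e+5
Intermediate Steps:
n(b) = √2*√b (n(b) = √(2*b) = √2*√b)
(n(6 + 11) - 4304)*(641 - 443) = (√2*√(6 + 11) - 4304)*(641 - 443) = (√2*√17 - 4304)*198 = (√34 - 4304)*198 = (-4304 + √34)*198 = -852192 + 198*√34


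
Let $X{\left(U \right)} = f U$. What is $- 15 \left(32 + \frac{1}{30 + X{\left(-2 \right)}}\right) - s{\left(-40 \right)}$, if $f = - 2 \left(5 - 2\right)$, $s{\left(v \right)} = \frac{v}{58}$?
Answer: $- \frac{194745}{406} \approx -479.67$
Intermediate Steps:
$s{\left(v \right)} = \frac{v}{58}$ ($s{\left(v \right)} = v \frac{1}{58} = \frac{v}{58}$)
$f = -6$ ($f = \left(-2\right) 3 = -6$)
$X{\left(U \right)} = - 6 U$
$- 15 \left(32 + \frac{1}{30 + X{\left(-2 \right)}}\right) - s{\left(-40 \right)} = - 15 \left(32 + \frac{1}{30 - -12}\right) - \frac{1}{58} \left(-40\right) = - 15 \left(32 + \frac{1}{30 + 12}\right) - - \frac{20}{29} = - 15 \left(32 + \frac{1}{42}\right) + \frac{20}{29} = \left(-15\right) \frac{1345}{42} + \frac{20}{29} = - \frac{6725}{14} + \frac{20}{29} = - \frac{194745}{406}$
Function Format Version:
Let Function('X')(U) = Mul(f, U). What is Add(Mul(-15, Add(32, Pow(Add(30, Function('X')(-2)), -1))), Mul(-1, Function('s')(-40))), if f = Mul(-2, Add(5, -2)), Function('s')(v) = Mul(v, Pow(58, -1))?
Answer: Rational(-194745, 406) ≈ -479.67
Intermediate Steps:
Function('s')(v) = Mul(Rational(1, 58), v) (Function('s')(v) = Mul(v, Rational(1, 58)) = Mul(Rational(1, 58), v))
f = -6 (f = Mul(-2, 3) = -6)
Function('X')(U) = Mul(-6, U)
Add(Mul(-15, Add(32, Pow(Add(30, Function('X')(-2)), -1))), Mul(-1, Function('s')(-40))) = Add(Mul(-15, Add(32, Pow(Add(30, Mul(-6, -2)), -1))), Mul(-1, Mul(Rational(1, 58), -40))) = Add(Mul(-15, Add(32, Pow(Add(30, 12), -1))), Mul(-1, Rational(-20, 29))) = Add(Mul(-15, Add(32, Pow(42, -1))), Rational(20, 29)) = Add(Mul(-15, Add(32, Rational(1, 42))), Rational(20, 29)) = Add(Mul(-15, Rational(1345, 42)), Rational(20, 29)) = Add(Rational(-6725, 14), Rational(20, 29)) = Rational(-194745, 406)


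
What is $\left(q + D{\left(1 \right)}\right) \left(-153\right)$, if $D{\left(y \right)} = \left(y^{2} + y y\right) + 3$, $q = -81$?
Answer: $11628$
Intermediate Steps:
$D{\left(y \right)} = 3 + 2 y^{2}$ ($D{\left(y \right)} = \left(y^{2} + y^{2}\right) + 3 = 2 y^{2} + 3 = 3 + 2 y^{2}$)
$\left(q + D{\left(1 \right)}\right) \left(-153\right) = \left(-81 + \left(3 + 2 \cdot 1^{2}\right)\right) \left(-153\right) = \left(-81 + \left(3 + 2 \cdot 1\right)\right) \left(-153\right) = \left(-81 + \left(3 + 2\right)\right) \left(-153\right) = \left(-81 + 5\right) \left(-153\right) = \left(-76\right) \left(-153\right) = 11628$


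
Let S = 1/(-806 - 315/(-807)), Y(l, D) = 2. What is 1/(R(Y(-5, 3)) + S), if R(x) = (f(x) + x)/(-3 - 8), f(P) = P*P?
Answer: -2383799/1303213 ≈ -1.8292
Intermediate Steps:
f(P) = P²
R(x) = -x/11 - x²/11 (R(x) = (x² + x)/(-3 - 8) = (x + x²)/(-11) = (x + x²)*(-1/11) = -x/11 - x²/11)
S = -269/216709 (S = 1/(-806 - 315*(-1/807)) = 1/(-806 + 105/269) = 1/(-216709/269) = -269/216709 ≈ -0.0012413)
1/(R(Y(-5, 3)) + S) = 1/((1/11)*2*(-1 - 1*2) - 269/216709) = 1/((1/11)*2*(-1 - 2) - 269/216709) = 1/((1/11)*2*(-3) - 269/216709) = 1/(-6/11 - 269/216709) = 1/(-1303213/2383799) = -2383799/1303213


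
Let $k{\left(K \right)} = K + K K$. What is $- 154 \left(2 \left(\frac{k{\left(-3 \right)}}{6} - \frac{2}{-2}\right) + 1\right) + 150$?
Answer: $-620$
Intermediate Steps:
$k{\left(K \right)} = K + K^{2}$
$- 154 \left(2 \left(\frac{k{\left(-3 \right)}}{6} - \frac{2}{-2}\right) + 1\right) + 150 = - 154 \left(2 \left(\frac{\left(-3\right) \left(1 - 3\right)}{6} - \frac{2}{-2}\right) + 1\right) + 150 = - 154 \left(2 \left(\left(-3\right) \left(-2\right) \frac{1}{6} - -1\right) + 1\right) + 150 = - 154 \left(2 \left(6 \cdot \frac{1}{6} + 1\right) + 1\right) + 150 = - 154 \left(2 \left(1 + 1\right) + 1\right) + 150 = - 154 \left(2 \cdot 2 + 1\right) + 150 = - 154 \left(4 + 1\right) + 150 = \left(-154\right) 5 + 150 = -770 + 150 = -620$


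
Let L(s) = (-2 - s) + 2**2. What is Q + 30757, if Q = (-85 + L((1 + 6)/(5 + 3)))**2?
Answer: 2418689/64 ≈ 37792.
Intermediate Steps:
L(s) = 2 - s (L(s) = (-2 - s) + 4 = 2 - s)
Q = 450241/64 (Q = (-85 + (2 - (1 + 6)/(5 + 3)))**2 = (-85 + (2 - 7/8))**2 = (-85 + 9/8)**2 = (-671/8)**2 = 450241/64 ≈ 7035.0)
Q + 30757 = 450241/64 + 30757 = 2418689/64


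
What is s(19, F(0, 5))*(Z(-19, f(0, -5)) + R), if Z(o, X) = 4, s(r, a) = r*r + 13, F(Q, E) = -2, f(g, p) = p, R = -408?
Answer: -151096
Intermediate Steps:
s(r, a) = 13 + r² (s(r, a) = r² + 13 = 13 + r²)
s(19, F(0, 5))*(Z(-19, f(0, -5)) + R) = (13 + 19²)*(4 - 408) = (13 + 361)*(-404) = 374*(-404) = -151096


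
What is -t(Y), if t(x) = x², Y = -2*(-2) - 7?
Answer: -9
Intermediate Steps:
Y = -3 (Y = 4 - 7 = -3)
-t(Y) = -1*(-3)² = -1*9 = -9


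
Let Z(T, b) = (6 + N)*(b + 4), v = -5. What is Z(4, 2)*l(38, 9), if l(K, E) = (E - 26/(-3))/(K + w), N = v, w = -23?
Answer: 106/15 ≈ 7.0667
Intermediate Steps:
N = -5
l(K, E) = (26/3 + E)/(-23 + K) (l(K, E) = (E - 26/(-3))/(K - 23) = (E - 26*(-1/3))/(-23 + K) = (E + 26/3)/(-23 + K) = (26/3 + E)/(-23 + K))
Z(T, b) = 4 + b (Z(T, b) = (6 - 5)*(b + 4) = 1*(4 + b) = 4 + b)
Z(4, 2)*l(38, 9) = (4 + 2)*((26/3 + 9)/(-23 + 38)) = 6*((53/3)/15) = 6*((1/15)*(53/3)) = 6*(53/45) = 106/15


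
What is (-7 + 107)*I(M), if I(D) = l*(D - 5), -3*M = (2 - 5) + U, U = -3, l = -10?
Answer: 3000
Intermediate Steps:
M = 2 (M = -((2 - 5) - 3)/3 = -(-3 - 3)/3 = -1/3*(-6) = 2)
I(D) = 50 - 10*D (I(D) = -10*(D - 5) = -10*(-5 + D) = 50 - 10*D)
(-7 + 107)*I(M) = (-7 + 107)*(50 - 10*2) = 100*(50 - 20) = 100*30 = 3000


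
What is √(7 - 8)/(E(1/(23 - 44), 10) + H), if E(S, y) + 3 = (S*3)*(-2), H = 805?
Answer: 7*I/5616 ≈ 0.0012464*I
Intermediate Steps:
E(S, y) = -3 - 6*S (E(S, y) = -3 + (S*3)*(-2) = -3 + (3*S)*(-2) = -3 - 6*S)
√(7 - 8)/(E(1/(23 - 44), 10) + H) = √(7 - 8)/((-3 - 6/(23 - 44)) + 805) = √(-1)/((-3 - 6/(-21)) + 805) = I/((-3 - 6*(-1/21)) + 805) = I/((-3 + 2/7) + 805) = I/(-19/7 + 805) = I/(5616/7) = 7*I/5616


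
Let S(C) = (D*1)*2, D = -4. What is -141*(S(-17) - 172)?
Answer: 25380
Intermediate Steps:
S(C) = -8 (S(C) = -4*1*2 = -4*2 = -8)
-141*(S(-17) - 172) = -141*(-8 - 172) = -141*(-180) = 25380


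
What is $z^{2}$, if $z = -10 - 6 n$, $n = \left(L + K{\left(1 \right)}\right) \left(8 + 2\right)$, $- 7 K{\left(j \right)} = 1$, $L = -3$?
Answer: $\frac{1562500}{49} \approx 31888.0$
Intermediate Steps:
$K{\left(j \right)} = - \frac{1}{7}$ ($K{\left(j \right)} = \left(- \frac{1}{7}\right) 1 = - \frac{1}{7}$)
$n = - \frac{220}{7}$ ($n = \left(-3 - \frac{1}{7}\right) \left(8 + 2\right) = \left(- \frac{22}{7}\right) 10 = - \frac{220}{7} \approx -31.429$)
$z = \frac{1250}{7}$ ($z = -10 - - \frac{1320}{7} = -10 + \frac{1320}{7} = \frac{1250}{7} \approx 178.57$)
$z^{2} = \left(\frac{1250}{7}\right)^{2} = \frac{1562500}{49}$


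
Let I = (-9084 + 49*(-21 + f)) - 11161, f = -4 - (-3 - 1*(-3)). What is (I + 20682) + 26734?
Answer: 25946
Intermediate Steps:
f = -4 (f = -4 - (-3 + 3) = -4 - 1*0 = -4 + 0 = -4)
I = -21470 (I = (-9084 + 49*(-21 - 4)) - 11161 = (-9084 + 49*(-25)) - 11161 = (-9084 - 1225) - 11161 = -10309 - 11161 = -21470)
(I + 20682) + 26734 = (-21470 + 20682) + 26734 = -788 + 26734 = 25946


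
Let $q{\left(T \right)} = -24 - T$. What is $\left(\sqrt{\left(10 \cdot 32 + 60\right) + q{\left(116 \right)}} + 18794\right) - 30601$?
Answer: $-11807 + 4 \sqrt{15} \approx -11792.0$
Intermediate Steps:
$\left(\sqrt{\left(10 \cdot 32 + 60\right) + q{\left(116 \right)}} + 18794\right) - 30601 = \left(\sqrt{\left(10 \cdot 32 + 60\right) - 140} + 18794\right) - 30601 = \left(\sqrt{\left(320 + 60\right) - 140} + 18794\right) - 30601 = \left(\sqrt{380 - 140} + 18794\right) - 30601 = \left(\sqrt{240} + 18794\right) - 30601 = \left(4 \sqrt{15} + 18794\right) - 30601 = \left(18794 + 4 \sqrt{15}\right) - 30601 = -11807 + 4 \sqrt{15}$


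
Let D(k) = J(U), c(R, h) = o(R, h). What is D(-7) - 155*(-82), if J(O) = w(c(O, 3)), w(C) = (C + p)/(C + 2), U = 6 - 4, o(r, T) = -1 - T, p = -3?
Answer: 25427/2 ≈ 12714.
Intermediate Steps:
c(R, h) = -1 - h
U = 2
w(C) = (-3 + C)/(2 + C) (w(C) = (C - 3)/(C + 2) = (-3 + C)/(2 + C))
J(O) = 7/2 (J(O) = (-3 + (-1 - 1*3))/(2 + (-1 - 1*3)) = (-3 + (-1 - 3))/(2 + (-1 - 3)) = (-3 - 4)/(2 - 4) = -7/(-2) = -1/2*(-7) = 7/2)
D(k) = 7/2
D(-7) - 155*(-82) = 7/2 - 155*(-82) = 7/2 + 12710 = 25427/2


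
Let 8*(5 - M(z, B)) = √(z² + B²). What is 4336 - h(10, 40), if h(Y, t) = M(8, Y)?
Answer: 4331 + √41/4 ≈ 4332.6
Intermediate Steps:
M(z, B) = 5 - √(B² + z²)/8 (M(z, B) = 5 - √(z² + B²)/8 = 5 - √(B² + z²)/8)
h(Y, t) = 5 - √(64 + Y²)/8 (h(Y, t) = 5 - √(Y² + 8²)/8 = 5 - √(Y² + 64)/8 = 5 - √(64 + Y²)/8)
4336 - h(10, 40) = 4336 - (5 - √(64 + 10²)/8) = 4336 - (5 - √(64 + 100)/8) = 4336 - (5 - √41/4) = 4336 + (-5 + √41/4) = 4331 + √41/4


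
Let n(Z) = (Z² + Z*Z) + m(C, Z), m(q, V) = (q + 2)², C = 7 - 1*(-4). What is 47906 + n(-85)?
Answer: 62525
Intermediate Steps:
C = 11 (C = 7 + 4 = 11)
m(q, V) = (2 + q)²
n(Z) = 169 + 2*Z² (n(Z) = (Z² + Z*Z) + (2 + 11)² = (Z² + Z²) + 13² = 2*Z² + 169 = 169 + 2*Z²)
47906 + n(-85) = 47906 + (169 + 2*(-85)²) = 47906 + (169 + 2*7225) = 47906 + (169 + 14450) = 47906 + 14619 = 62525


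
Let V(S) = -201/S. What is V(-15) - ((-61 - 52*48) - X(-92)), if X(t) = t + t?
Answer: 11932/5 ≈ 2386.4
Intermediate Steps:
X(t) = 2*t
V(-15) - ((-61 - 52*48) - X(-92)) = -201/(-15) - ((-61 - 52*48) - 2*(-92)) = -201*(-1/15) - ((-61 - 2496) - 1*(-184)) = 67/5 - (-2557 + 184) = 67/5 - 1*(-2373) = 67/5 + 2373 = 11932/5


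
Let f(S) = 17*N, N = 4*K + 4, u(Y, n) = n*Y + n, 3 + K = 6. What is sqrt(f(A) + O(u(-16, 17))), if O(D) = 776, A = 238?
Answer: 2*sqrt(262) ≈ 32.373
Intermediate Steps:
K = 3 (K = -3 + 6 = 3)
u(Y, n) = n + Y*n (u(Y, n) = Y*n + n = n + Y*n)
N = 16 (N = 4*3 + 4 = 12 + 4 = 16)
f(S) = 272 (f(S) = 17*16 = 272)
sqrt(f(A) + O(u(-16, 17))) = sqrt(272 + 776) = sqrt(1048) = 2*sqrt(262)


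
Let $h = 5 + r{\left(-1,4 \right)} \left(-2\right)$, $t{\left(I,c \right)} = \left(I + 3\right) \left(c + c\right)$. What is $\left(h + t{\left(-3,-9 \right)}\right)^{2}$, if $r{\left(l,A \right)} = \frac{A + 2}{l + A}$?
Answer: $1$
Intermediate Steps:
$t{\left(I,c \right)} = 2 c \left(3 + I\right)$ ($t{\left(I,c \right)} = \left(3 + I\right) 2 c = 2 c \left(3 + I\right)$)
$r{\left(l,A \right)} = \frac{2 + A}{A + l}$
$h = 1$ ($h = 5 + \frac{2 + 4}{4 - 1} \left(-2\right) = 5 + \frac{1}{3} \cdot 6 \left(-2\right) = 5 + 2 \left(-2\right) = 5 - 4 = 1$)
$\left(h + t{\left(-3,-9 \right)}\right)^{2} = \left(1 + 2 \left(-9\right) \left(3 - 3\right)\right)^{2} = \left(1 + 2 \left(-9\right) 0\right)^{2} = \left(1 + 0\right)^{2} = 1^{2} = 1$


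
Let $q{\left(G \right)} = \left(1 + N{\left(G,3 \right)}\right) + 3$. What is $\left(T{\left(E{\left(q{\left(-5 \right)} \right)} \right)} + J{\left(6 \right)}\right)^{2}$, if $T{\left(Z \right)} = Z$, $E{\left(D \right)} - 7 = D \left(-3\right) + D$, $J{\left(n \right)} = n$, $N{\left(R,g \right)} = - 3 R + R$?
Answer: $225$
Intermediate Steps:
$N{\left(R,g \right)} = - 2 R$
$q{\left(G \right)} = 4 - 2 G$ ($q{\left(G \right)} = \left(1 - 2 G\right) + 3 = 4 - 2 G$)
$E{\left(D \right)} = 7 - 2 D$ ($E{\left(D \right)} = 7 + \left(D \left(-3\right) + D\right) = 7 + \left(- 3 D + D\right) = 7 - 2 D$)
$\left(T{\left(E{\left(q{\left(-5 \right)} \right)} \right)} + J{\left(6 \right)}\right)^{2} = \left(\left(7 - 2 \left(4 - -10\right)\right) + 6\right)^{2} = \left(\left(7 - 2 \left(4 + 10\right)\right) + 6\right)^{2} = \left(\left(7 - 28\right) + 6\right)^{2} = \left(-21 + 6\right)^{2} = \left(-15\right)^{2} = 225$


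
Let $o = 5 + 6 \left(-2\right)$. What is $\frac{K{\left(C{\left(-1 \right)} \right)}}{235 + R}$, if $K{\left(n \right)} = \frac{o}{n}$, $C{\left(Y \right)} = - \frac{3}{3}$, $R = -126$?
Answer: $\frac{7}{109} \approx 0.06422$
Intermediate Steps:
$o = -7$ ($o = 5 - 12 = -7$)
$C{\left(Y \right)} = -1$ ($C{\left(Y \right)} = \left(-3\right) \frac{1}{3} = -1$)
$K{\left(n \right)} = - \frac{7}{n}$
$\frac{K{\left(C{\left(-1 \right)} \right)}}{235 + R} = \frac{\left(-7\right) \frac{1}{-1}}{235 - 126} = \frac{\left(-7\right) \left(-1\right)}{109} = \frac{1}{109} \cdot 7 = \frac{7}{109}$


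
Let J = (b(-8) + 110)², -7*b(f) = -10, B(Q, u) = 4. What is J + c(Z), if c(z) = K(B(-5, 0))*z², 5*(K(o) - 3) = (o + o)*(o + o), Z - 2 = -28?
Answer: 5658796/245 ≈ 23097.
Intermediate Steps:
Z = -26 (Z = 2 - 28 = -26)
b(f) = 10/7 (b(f) = -⅐*(-10) = 10/7)
K(o) = 3 + 4*o²/5 (K(o) = 3 + ((o + o)*(o + o))/5 = 3 + ((2*o)*(2*o))/5 = 3 + (4*o²)/5 = 3 + 4*o²/5)
c(z) = 79*z²/5 (c(z) = (3 + (⅘)*4²)*z² = (3 + (⅘)*16)*z² = (3 + 64/5)*z² = 79*z²/5)
J = 608400/49 (J = (10/7 + 110)² = (780/7)² = 608400/49 ≈ 12416.)
J + c(Z) = 608400/49 + (79/5)*(-26)² = 608400/49 + (79/5)*676 = 608400/49 + 53404/5 = 5658796/245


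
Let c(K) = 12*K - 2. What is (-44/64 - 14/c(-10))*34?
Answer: -9503/488 ≈ -19.473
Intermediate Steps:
c(K) = -2 + 12*K
(-44/64 - 14/c(-10))*34 = (-44/64 - 14/(-2 + 12*(-10)))*34 = (-44*1/64 - 14/(-2 - 120))*34 = (-11/16 - 14/(-122))*34 = (-11/16 - 14*(-1/122))*34 = (-11/16 + 7/61)*34 = -559/976*34 = -9503/488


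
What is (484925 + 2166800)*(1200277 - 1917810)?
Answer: -1902700194425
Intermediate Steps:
(484925 + 2166800)*(1200277 - 1917810) = 2651725*(-717533) = -1902700194425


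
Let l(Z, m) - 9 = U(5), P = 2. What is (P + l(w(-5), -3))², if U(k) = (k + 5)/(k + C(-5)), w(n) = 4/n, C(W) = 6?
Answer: 17161/121 ≈ 141.83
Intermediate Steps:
U(k) = (5 + k)/(6 + k) (U(k) = (k + 5)/(k + 6) = (5 + k)/(6 + k))
l(Z, m) = 109/11 (l(Z, m) = 9 + (5 + 5)/(6 + 5) = 9 + 10/11 = 109/11)
(P + l(w(-5), -3))² = (2 + 109/11)² = (131/11)² = 17161/121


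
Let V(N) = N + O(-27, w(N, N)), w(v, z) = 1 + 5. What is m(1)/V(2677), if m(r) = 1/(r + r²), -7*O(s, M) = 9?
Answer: 7/37460 ≈ 0.00018687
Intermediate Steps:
w(v, z) = 6
O(s, M) = -9/7 (O(s, M) = -⅐*9 = -9/7)
V(N) = -9/7 + N (V(N) = N - 9/7 = -9/7 + N)
m(1)/V(2677) = (1/(1*(1 + 1)))/(-9/7 + 2677) = (1/2)/(18730/7) = (1*(½))*(7/18730) = (½)*(7/18730) = 7/37460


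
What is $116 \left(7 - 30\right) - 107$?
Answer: $-2775$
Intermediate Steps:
$116 \left(7 - 30\right) - 107 = 116 \left(-23\right) - 107 = -2668 - 107 = -2775$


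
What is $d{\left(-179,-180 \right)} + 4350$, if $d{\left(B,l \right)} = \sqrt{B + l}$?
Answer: $4350 + i \sqrt{359} \approx 4350.0 + 18.947 i$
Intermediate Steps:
$d{\left(-179,-180 \right)} + 4350 = \sqrt{-179 - 180} + 4350 = \sqrt{-359} + 4350 = i \sqrt{359} + 4350 = 4350 + i \sqrt{359}$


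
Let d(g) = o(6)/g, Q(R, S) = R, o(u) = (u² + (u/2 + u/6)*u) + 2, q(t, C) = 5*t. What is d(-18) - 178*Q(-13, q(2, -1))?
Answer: 20795/9 ≈ 2310.6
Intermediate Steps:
o(u) = 2 + 5*u²/3 (o(u) = (u² + (u*(½) + u*(⅙))*u) + 2 = (u² + (u/2 + u/6)*u) + 2 = (u² + (2*u/3)*u) + 2 = (u² + 2*u²/3) + 2 = 5*u²/3 + 2 = 2 + 5*u²/3)
d(g) = 62/g (d(g) = (2 + (5/3)*6²)/g = (2 + (5/3)*36)/g = (2 + 60)/g = 62/g)
d(-18) - 178*Q(-13, q(2, -1)) = 62/(-18) - 178*(-13) = 62*(-1/18) + 2314 = -31/9 + 2314 = 20795/9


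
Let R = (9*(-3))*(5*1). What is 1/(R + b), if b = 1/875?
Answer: -875/118124 ≈ -0.0074075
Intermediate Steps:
R = -135 (R = -27*5 = -135)
b = 1/875 ≈ 0.0011429
1/(R + b) = 1/(-135 + 1/875) = 1/(-118124/875) = -875/118124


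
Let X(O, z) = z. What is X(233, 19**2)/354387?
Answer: 361/354387 ≈ 0.0010187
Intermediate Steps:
X(233, 19**2)/354387 = 19**2/354387 = 361*(1/354387) = 361/354387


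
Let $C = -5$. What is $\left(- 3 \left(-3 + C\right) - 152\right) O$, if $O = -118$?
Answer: $15104$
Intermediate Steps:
$\left(- 3 \left(-3 + C\right) - 152\right) O = \left(- 3 \left(-3 - 5\right) - 152\right) \left(-118\right) = \left(\left(-3\right) \left(-8\right) - 152\right) \left(-118\right) = \left(24 - 152\right) \left(-118\right) = \left(-128\right) \left(-118\right) = 15104$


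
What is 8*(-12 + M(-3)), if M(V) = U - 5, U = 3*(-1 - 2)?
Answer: -208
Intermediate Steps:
U = -9 (U = 3*(-3) = -9)
M(V) = -14 (M(V) = -9 - 5 = -14)
8*(-12 + M(-3)) = 8*(-12 - 14) = 8*(-26) = -208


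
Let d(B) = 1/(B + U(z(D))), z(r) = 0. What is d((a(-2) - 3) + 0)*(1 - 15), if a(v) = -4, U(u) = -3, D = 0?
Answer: 7/5 ≈ 1.4000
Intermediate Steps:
d(B) = 1/(-3 + B) (d(B) = 1/(B - 3) = 1/(-3 + B))
d((a(-2) - 3) + 0)*(1 - 15) = (1 - 15)/(-3 + ((-4 - 3) + 0)) = -14/(-3 + (-7 + 0)) = -14/(-3 - 7) = -14/(-10) = -⅒*(-14) = 7/5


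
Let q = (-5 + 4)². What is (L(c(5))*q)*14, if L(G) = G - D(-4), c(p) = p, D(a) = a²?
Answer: -154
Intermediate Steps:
q = 1 (q = (-1)² = 1)
L(G) = -16 + G (L(G) = G - 1*(-4)² = G - 1*16 = G - 16 = -16 + G)
(L(c(5))*q)*14 = ((-16 + 5)*1)*14 = -11*1*14 = -11*14 = -154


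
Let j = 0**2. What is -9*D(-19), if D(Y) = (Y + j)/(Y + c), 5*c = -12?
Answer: -855/107 ≈ -7.9907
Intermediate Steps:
c = -12/5 (c = (1/5)*(-12) = -12/5 ≈ -2.4000)
j = 0
D(Y) = Y/(-12/5 + Y) (D(Y) = (Y + 0)/(Y - 12/5) = Y/(-12/5 + Y))
-9*D(-19) = -45*(-19)/(-12 + 5*(-19)) = -45*(-19)/(-12 - 95) = -45*(-19)/(-107) = -45*(-19)*(-1)/107 = -9*95/107 = -855/107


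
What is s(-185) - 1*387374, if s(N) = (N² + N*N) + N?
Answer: -319109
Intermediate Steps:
s(N) = N + 2*N² (s(N) = (N² + N²) + N = 2*N² + N = N + 2*N²)
s(-185) - 1*387374 = -185*(1 + 2*(-185)) - 1*387374 = -185*(1 - 370) - 387374 = -185*(-369) - 387374 = 68265 - 387374 = -319109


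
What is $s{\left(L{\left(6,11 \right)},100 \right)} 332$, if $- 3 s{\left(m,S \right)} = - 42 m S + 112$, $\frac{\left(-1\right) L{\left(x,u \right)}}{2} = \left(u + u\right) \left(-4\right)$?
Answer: $\frac{245377216}{3} \approx 8.1792 \cdot 10^{7}$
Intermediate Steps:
$L{\left(x,u \right)} = 16 u$ ($L{\left(x,u \right)} = - 2 \left(u + u\right) \left(-4\right) = - 2 \cdot 2 u \left(-4\right) = - 2 \left(- 8 u\right) = 16 u$)
$s{\left(m,S \right)} = - \frac{112}{3} + 14 S m$ ($s{\left(m,S \right)} = - \frac{- 42 m S + 112}{3} = - \frac{- 42 S m + 112}{3} = - \frac{112 - 42 S m}{3} = - \frac{112}{3} + 14 S m$)
$s{\left(L{\left(6,11 \right)},100 \right)} 332 = \left(- \frac{112}{3} + 14 \cdot 100 \cdot 16 \cdot 11\right) 332 = \left(- \frac{112}{3} + 14 \cdot 100 \cdot 176\right) 332 = \left(- \frac{112}{3} + 246400\right) 332 = \frac{739088}{3} \cdot 332 = \frac{245377216}{3}$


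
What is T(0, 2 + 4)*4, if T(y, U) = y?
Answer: 0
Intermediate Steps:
T(0, 2 + 4)*4 = 0*4 = 0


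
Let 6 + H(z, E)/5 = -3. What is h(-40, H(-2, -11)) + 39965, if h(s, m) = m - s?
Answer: 39960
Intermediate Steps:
H(z, E) = -45 (H(z, E) = -30 + 5*(-3) = -30 - 15 = -45)
h(-40, H(-2, -11)) + 39965 = (-45 - 1*(-40)) + 39965 = (-45 + 40) + 39965 = -5 + 39965 = 39960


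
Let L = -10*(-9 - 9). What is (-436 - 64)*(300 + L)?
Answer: -240000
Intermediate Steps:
L = 180 (L = -10*(-18) = 180)
(-436 - 64)*(300 + L) = (-436 - 64)*(300 + 180) = -500*480 = -240000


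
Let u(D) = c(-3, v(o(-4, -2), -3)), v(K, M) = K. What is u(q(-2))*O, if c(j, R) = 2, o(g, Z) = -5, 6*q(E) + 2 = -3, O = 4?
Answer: 8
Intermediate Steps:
q(E) = -5/6 (q(E) = -1/3 + (1/6)*(-3) = -1/3 - 1/2 = -5/6)
u(D) = 2
u(q(-2))*O = 2*4 = 8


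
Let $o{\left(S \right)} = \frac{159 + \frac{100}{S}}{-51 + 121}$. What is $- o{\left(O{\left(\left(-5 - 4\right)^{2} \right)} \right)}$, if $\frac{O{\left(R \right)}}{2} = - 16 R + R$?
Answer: $- \frac{38627}{17010} \approx -2.2708$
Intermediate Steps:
$O{\left(R \right)} = - 30 R$ ($O{\left(R \right)} = 2 \left(- 16 R + R\right) = 2 \left(- 15 R\right) = - 30 R$)
$o{\left(S \right)} = \frac{159}{70} + \frac{10}{7 S}$ ($o{\left(S \right)} = \frac{159 + \frac{100}{S}}{70} = \left(159 + \frac{100}{S}\right) \frac{1}{70} = \frac{159}{70} + \frac{10}{7 S}$)
$- o{\left(O{\left(\left(-5 - 4\right)^{2} \right)} \right)} = - \frac{100 + 159 \left(- 30 \left(-5 - 4\right)^{2}\right)}{70 \left(- 30 \left(-5 - 4\right)^{2}\right)} = - \frac{100 + 159 \left(- 30 \left(-9\right)^{2}\right)}{70 \left(- 30 \left(-9\right)^{2}\right)} = - \frac{100 + 159 \left(\left(-30\right) 81\right)}{70 \left(\left(-30\right) 81\right)} = - \frac{100 + 159 \left(-2430\right)}{70 \left(-2430\right)} = - \frac{\left(-1\right) \left(100 - 386370\right)}{70 \cdot 2430} = - \frac{\left(-1\right) \left(-386270\right)}{70 \cdot 2430} = \left(-1\right) \frac{38627}{17010} = - \frac{38627}{17010}$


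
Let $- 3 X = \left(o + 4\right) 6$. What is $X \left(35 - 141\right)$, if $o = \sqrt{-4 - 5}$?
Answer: $848 + 636 i \approx 848.0 + 636.0 i$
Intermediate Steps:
$o = 3 i$ ($o = \sqrt{-9} = 3 i \approx 3.0 i$)
$X = -8 - 6 i$ ($X = - \frac{\left(3 i + 4\right) 6}{3} = - \frac{\left(4 + 3 i\right) 6}{3} = - \frac{24 + 18 i}{3} = -8 - 6 i \approx -8.0 - 6.0 i$)
$X \left(35 - 141\right) = \left(-8 - 6 i\right) \left(35 - 141\right) = \left(-8 - 6 i\right) \left(-106\right) = 848 + 636 i$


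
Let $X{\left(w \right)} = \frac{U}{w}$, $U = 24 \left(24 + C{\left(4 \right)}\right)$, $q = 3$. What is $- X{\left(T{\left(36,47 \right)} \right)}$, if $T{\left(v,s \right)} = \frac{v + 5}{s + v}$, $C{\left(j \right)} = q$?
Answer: $- \frac{53784}{41} \approx -1311.8$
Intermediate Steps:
$C{\left(j \right)} = 3$
$T{\left(v,s \right)} = \frac{5 + v}{s + v}$
$U = 648$ ($U = 24 \left(24 + 3\right) = 24 \cdot 27 = 648$)
$X{\left(w \right)} = \frac{648}{w}$
$- X{\left(T{\left(36,47 \right)} \right)} = - \frac{648}{\frac{1}{47 + 36} \left(5 + 36\right)} = - \frac{648}{\frac{1}{83} \cdot 41} = - \frac{648}{\frac{41}{83}} = - \frac{648 \cdot 83}{41} = \left(-1\right) \frac{53784}{41} = - \frac{53784}{41}$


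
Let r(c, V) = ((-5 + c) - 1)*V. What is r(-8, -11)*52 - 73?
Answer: 7935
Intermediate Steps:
r(c, V) = V*(-6 + c) (r(c, V) = (-6 + c)*V = V*(-6 + c))
r(-8, -11)*52 - 73 = -11*(-6 - 8)*52 - 73 = -11*(-14)*52 - 73 = 154*52 - 73 = 8008 - 73 = 7935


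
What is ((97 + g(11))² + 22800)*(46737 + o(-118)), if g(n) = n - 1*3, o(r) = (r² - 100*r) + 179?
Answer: 2457048000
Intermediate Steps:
o(r) = 179 + r² - 100*r
g(n) = -3 + n (g(n) = n - 3 = -3 + n)
((97 + g(11))² + 22800)*(46737 + o(-118)) = ((97 + (-3 + 11))² + 22800)*(46737 + (179 + (-118)² - 100*(-118))) = ((97 + 8)² + 22800)*(46737 + (179 + 13924 + 11800)) = (105² + 22800)*(46737 + 25903) = (11025 + 22800)*72640 = 33825*72640 = 2457048000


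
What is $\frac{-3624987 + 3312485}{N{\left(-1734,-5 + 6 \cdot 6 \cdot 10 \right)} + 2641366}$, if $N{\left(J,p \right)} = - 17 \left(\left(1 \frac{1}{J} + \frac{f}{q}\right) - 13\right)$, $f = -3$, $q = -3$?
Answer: $- \frac{31875204}{269440141} \approx -0.1183$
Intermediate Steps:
$N{\left(J,p \right)} = 204 - \frac{17}{J}$ ($N{\left(J,p \right)} = - 17 \left(\left(1 \frac{1}{J} - \frac{3}{-3}\right) - 13\right) = - 17 \left(\left(\frac{1}{J} - -1\right) - 13\right) = - 17 \left(\left(\frac{1}{J} + 1\right) - 13\right) = - 17 \left(\left(1 + \frac{1}{J}\right) - 13\right) = - 17 \left(-12 + \frac{1}{J}\right) = 204 - \frac{17}{J}$)
$\frac{-3624987 + 3312485}{N{\left(-1734,-5 + 6 \cdot 6 \cdot 10 \right)} + 2641366} = \frac{-3624987 + 3312485}{\left(204 - \frac{17}{-1734}\right) + 2641366} = - \frac{312502}{\left(204 - - \frac{1}{102}\right) + 2641366} = - \frac{312502}{\left(204 + \frac{1}{102}\right) + 2641366} = - \frac{312502}{\frac{20809}{102} + 2641366} = - \frac{312502}{\frac{269440141}{102}} = \left(-312502\right) \frac{102}{269440141} = - \frac{31875204}{269440141}$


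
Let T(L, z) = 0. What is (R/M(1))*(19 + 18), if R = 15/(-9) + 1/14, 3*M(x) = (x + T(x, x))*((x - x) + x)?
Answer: -2479/14 ≈ -177.07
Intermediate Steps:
M(x) = x²/3 (M(x) = ((x + 0)*((x - x) + x))/3 = (x*(0 + x))/3 = (x*x)/3 = x²/3)
R = -67/42 (R = 15*(-⅑) + 1*(1/14) = -5/3 + 1/14 = -67/42 ≈ -1.5952)
(R/M(1))*(19 + 18) = (-67/(42*((⅓)*1²)))*(19 + 18) = -67/(42*((⅓)*1))*37 = -67/(42*⅓)*37 = -67/42*3*37 = -67/14*37 = -2479/14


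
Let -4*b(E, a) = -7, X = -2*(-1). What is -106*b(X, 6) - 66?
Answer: -503/2 ≈ -251.50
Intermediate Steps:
X = 2
b(E, a) = 7/4 (b(E, a) = -1/4*(-7) = 7/4)
-106*b(X, 6) - 66 = -106*7/4 - 66 = -371/2 - 66 = -503/2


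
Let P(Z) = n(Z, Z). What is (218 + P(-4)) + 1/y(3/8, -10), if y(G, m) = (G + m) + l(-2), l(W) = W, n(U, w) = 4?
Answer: 20638/93 ≈ 221.91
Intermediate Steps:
P(Z) = 4
y(G, m) = -2 + G + m (y(G, m) = (G + m) - 2 = -2 + G + m)
(218 + P(-4)) + 1/y(3/8, -10) = (218 + 4) + 1/(-2 + 3/8 - 10) = 222 + 1/(-2 + 3*(⅛) - 10) = 222 + 1/(-2 + 3/8 - 10) = 222 + 1/(-93/8) = 222 - 8/93 = 20638/93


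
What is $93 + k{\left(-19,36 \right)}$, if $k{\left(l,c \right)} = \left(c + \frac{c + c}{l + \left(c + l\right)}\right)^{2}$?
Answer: $93$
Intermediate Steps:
$k{\left(l,c \right)} = \left(c + \frac{2 c}{c + 2 l}\right)^{2}$
$93 + k{\left(-19,36 \right)} = 93 + \frac{36^{2} \left(2 + 36 + 2 \left(-19\right)\right)^{2}}{\left(36 + 2 \left(-19\right)\right)^{2}} = 93 + \frac{1296 \left(2 + 36 - 38\right)^{2}}{\left(36 - 38\right)^{2}} = 93 + \frac{1296 \cdot 0^{2}}{4} = 93 + 1296 \cdot \frac{1}{4} \cdot 0 = 93 + 0 = 93$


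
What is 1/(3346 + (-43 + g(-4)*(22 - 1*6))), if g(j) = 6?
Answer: 1/3399 ≈ 0.00029420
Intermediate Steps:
1/(3346 + (-43 + g(-4)*(22 - 1*6))) = 1/(3346 + (-43 + 6*(22 - 1*6))) = 1/(3346 + (-43 + 6*(22 - 6))) = 1/(3346 + (-43 + 6*16)) = 1/(3346 + (-43 + 96)) = 1/(3346 + 53) = 1/3399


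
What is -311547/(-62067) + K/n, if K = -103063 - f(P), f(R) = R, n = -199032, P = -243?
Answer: 5699129287/1029443262 ≈ 5.5361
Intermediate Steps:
K = -102820 (K = -103063 - 1*(-243) = -103063 + 243 = -102820)
-311547/(-62067) + K/n = -311547/(-62067) - 102820/(-199032) = -311547*(-1/62067) - 102820*(-1/199032) = 103849/20689 + 25705/49758 = 5699129287/1029443262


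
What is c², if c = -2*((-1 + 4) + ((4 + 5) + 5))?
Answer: 1156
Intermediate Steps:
c = -34 (c = -2*(3 + (9 + 5)) = -2*(3 + 14) = -2*17 = -34)
c² = (-34)² = 1156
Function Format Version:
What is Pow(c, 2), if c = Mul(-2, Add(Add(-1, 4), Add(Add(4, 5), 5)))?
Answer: 1156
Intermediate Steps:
c = -34 (c = Mul(-2, Add(3, Add(9, 5))) = Mul(-2, Add(3, 14)) = Mul(-2, 17) = -34)
Pow(c, 2) = Pow(-34, 2) = 1156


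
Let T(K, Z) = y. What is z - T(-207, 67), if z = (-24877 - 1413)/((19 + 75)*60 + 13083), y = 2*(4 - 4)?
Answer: -26290/18723 ≈ -1.4042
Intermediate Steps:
y = 0 (y = 2*0 = 0)
T(K, Z) = 0
z = -26290/18723 (z = -26290/(94*60 + 13083) = -26290/(5640 + 13083) = -26290/18723 ≈ -1.4042)
z - T(-207, 67) = -26290/18723 - 1*0 = -26290/18723 + 0 = -26290/18723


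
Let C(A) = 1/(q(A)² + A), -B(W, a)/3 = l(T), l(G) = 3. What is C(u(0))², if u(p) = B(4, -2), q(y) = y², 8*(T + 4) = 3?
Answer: 1/42928704 ≈ 2.3294e-8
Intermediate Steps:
T = -29/8 (T = -4 + (⅛)*3 = -4 + 3/8 = -29/8 ≈ -3.6250)
B(W, a) = -9 (B(W, a) = -3*3 = -9)
u(p) = -9
C(A) = 1/(A + A⁴) (C(A) = 1/((A²)² + A) = 1/(A⁴ + A) = 1/(A + A⁴))
C(u(0))² = (1/(-9 + (-9)⁴))² = (1/(-9 + 6561))² = (1/6552)² = 1/42928704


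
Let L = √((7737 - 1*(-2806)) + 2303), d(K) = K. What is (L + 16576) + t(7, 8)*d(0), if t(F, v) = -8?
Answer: 16576 + √12846 ≈ 16689.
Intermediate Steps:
L = √12846 (L = √((7737 + 2806) + 2303) = √(10543 + 2303) = √12846 ≈ 113.34)
(L + 16576) + t(7, 8)*d(0) = (√12846 + 16576) - 8*0 = (16576 + √12846) + 0 = 16576 + √12846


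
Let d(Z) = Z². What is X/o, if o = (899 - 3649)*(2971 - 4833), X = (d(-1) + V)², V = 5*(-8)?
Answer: 1521/5120500 ≈ 0.00029704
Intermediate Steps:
V = -40
X = 1521 (X = ((-1)² - 40)² = (1 - 40)² = (-39)² = 1521)
o = 5120500 (o = -2750*(-1862) = 5120500)
X/o = 1521/5120500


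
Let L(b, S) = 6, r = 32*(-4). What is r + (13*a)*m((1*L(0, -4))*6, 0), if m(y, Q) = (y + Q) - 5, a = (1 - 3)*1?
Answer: -934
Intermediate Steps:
r = -128
a = -2 (a = -2*1 = -2)
m(y, Q) = -5 + Q + y (m(y, Q) = (Q + y) - 5 = -5 + Q + y)
r + (13*a)*m((1*L(0, -4))*6, 0) = -128 + (13*(-2))*(-5 + 0 + (1*6)*6) = -128 - 26*(-5 + 0 + 6*6) = -128 - 26*(-5 + 0 + 36) = -128 - 26*31 = -128 - 806 = -934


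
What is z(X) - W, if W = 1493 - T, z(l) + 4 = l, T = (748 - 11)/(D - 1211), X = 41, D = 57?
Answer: -1680961/1154 ≈ -1456.6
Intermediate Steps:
T = -737/1154 (T = (748 - 11)/(57 - 1211) = 737/(-1154) = 737*(-1/1154) = -737/1154 ≈ -0.63865)
z(l) = -4 + l
W = 1723659/1154 (W = 1493 - 1*(-737/1154) = 1493 + 737/1154 = 1723659/1154 ≈ 1493.6)
z(X) - W = (-4 + 41) - 1*1723659/1154 = 37 - 1723659/1154 = -1680961/1154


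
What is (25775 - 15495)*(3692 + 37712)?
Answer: 425633120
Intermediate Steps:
(25775 - 15495)*(3692 + 37712) = 10280*41404 = 425633120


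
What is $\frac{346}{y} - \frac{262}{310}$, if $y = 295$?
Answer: $\frac{2997}{9145} \approx 0.32772$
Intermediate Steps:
$\frac{346}{y} - \frac{262}{310} = \frac{346}{295} - \frac{262}{310} = 346 \cdot \frac{1}{295} - \frac{131}{155} = \frac{346}{295} - \frac{131}{155} = \frac{2997}{9145}$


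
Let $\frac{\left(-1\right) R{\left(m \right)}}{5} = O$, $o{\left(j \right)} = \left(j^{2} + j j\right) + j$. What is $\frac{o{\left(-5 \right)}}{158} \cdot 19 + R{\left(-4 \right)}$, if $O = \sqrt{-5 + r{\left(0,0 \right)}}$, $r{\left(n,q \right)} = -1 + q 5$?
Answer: $\frac{855}{158} - 5 i \sqrt{6} \approx 5.4114 - 12.247 i$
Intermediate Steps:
$r{\left(n,q \right)} = -1 + 5 q$
$o{\left(j \right)} = j + 2 j^{2}$ ($o{\left(j \right)} = \left(j^{2} + j^{2}\right) + j = 2 j^{2} + j = j + 2 j^{2}$)
$O = i \sqrt{6}$ ($O = \sqrt{-5 + \left(-1 + 5 \cdot 0\right)} = \sqrt{-5 + \left(-1 + 0\right)} = \sqrt{-5 - 1} = \sqrt{-6} = i \sqrt{6} \approx 2.4495 i$)
$R{\left(m \right)} = - 5 i \sqrt{6}$
$\frac{o{\left(-5 \right)}}{158} \cdot 19 + R{\left(-4 \right)} = \frac{\left(-5\right) \left(1 + 2 \left(-5\right)\right)}{158} \cdot 19 - 5 i \sqrt{6} = - 5 \left(1 - 10\right) \frac{1}{158} \cdot 19 - 5 i \sqrt{6} = \left(-5\right) \left(-9\right) \frac{1}{158} \cdot 19 - 5 i \sqrt{6} = 45 \cdot \frac{1}{158} \cdot 19 - 5 i \sqrt{6} = \frac{45}{158} \cdot 19 - 5 i \sqrt{6} = \frac{855}{158} - 5 i \sqrt{6}$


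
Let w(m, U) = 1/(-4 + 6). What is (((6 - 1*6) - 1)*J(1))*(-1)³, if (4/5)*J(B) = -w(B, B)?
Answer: -5/8 ≈ -0.62500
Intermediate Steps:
w(m, U) = ½ (w(m, U) = 1/2 = ½)
J(B) = -5/8 (J(B) = 5*(-1*½)/4 = (5/4)*(-½) = -5/8)
(((6 - 1*6) - 1)*J(1))*(-1)³ = (((6 - 1*6) - 1)*(-5/8))*(-1)³ = (((6 - 6) - 1)*(-5/8))*(-1) = ((0 - 1)*(-5/8))*(-1) = -1*(-5/8)*(-1) = (5/8)*(-1) = -5/8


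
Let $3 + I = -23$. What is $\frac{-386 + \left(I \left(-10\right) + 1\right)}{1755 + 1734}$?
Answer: $- \frac{125}{3489} \approx -0.035827$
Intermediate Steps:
$I = -26$ ($I = -3 - 23 = -26$)
$\frac{-386 + \left(I \left(-10\right) + 1\right)}{1755 + 1734} = \frac{-386 + \left(\left(-26\right) \left(-10\right) + 1\right)}{1755 + 1734} = \frac{-386 + \left(260 + 1\right)}{3489} = \left(-386 + 261\right) \frac{1}{3489} = \left(-125\right) \frac{1}{3489} = - \frac{125}{3489}$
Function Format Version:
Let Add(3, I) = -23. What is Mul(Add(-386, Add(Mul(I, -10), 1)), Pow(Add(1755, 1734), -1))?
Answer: Rational(-125, 3489) ≈ -0.035827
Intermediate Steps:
I = -26 (I = Add(-3, -23) = -26)
Mul(Add(-386, Add(Mul(I, -10), 1)), Pow(Add(1755, 1734), -1)) = Mul(Add(-386, Add(Mul(-26, -10), 1)), Pow(Add(1755, 1734), -1)) = Mul(Add(-386, Add(260, 1)), Pow(3489, -1)) = Mul(Add(-386, 261), Rational(1, 3489)) = Mul(-125, Rational(1, 3489)) = Rational(-125, 3489)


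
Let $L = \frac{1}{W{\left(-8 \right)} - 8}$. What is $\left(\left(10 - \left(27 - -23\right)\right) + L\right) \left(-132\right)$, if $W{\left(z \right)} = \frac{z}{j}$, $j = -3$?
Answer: $\frac{21219}{4} \approx 5304.8$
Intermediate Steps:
$W{\left(z \right)} = - \frac{z}{3}$ ($W{\left(z \right)} = \frac{z}{-3} = z \left(- \frac{1}{3}\right) = - \frac{z}{3}$)
$L = - \frac{3}{16}$ ($L = \frac{1}{\left(- \frac{1}{3}\right) \left(-8\right) - 8} = \frac{1}{\frac{8}{3} - 8} = \frac{1}{- \frac{16}{3}} = - \frac{3}{16} \approx -0.1875$)
$\left(\left(10 - \left(27 - -23\right)\right) + L\right) \left(-132\right) = \left(\left(10 - \left(27 - -23\right)\right) - \frac{3}{16}\right) \left(-132\right) = \left(\left(10 - \left(27 + 23\right)\right) - \frac{3}{16}\right) \left(-132\right) = \left(\left(10 - 50\right) - \frac{3}{16}\right) \left(-132\right) = \left(-40 - \frac{3}{16}\right) \left(-132\right) = \left(- \frac{643}{16}\right) \left(-132\right) = \frac{21219}{4}$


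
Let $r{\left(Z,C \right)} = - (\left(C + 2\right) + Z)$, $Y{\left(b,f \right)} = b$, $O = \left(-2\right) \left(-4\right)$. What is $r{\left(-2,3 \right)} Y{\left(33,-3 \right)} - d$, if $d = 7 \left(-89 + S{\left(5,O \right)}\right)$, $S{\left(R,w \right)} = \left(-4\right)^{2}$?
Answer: $412$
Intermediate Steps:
$O = 8$
$r{\left(Z,C \right)} = -2 - C - Z$ ($r{\left(Z,C \right)} = - (\left(2 + C\right) + Z) = - (2 + C + Z) = -2 - C - Z$)
$S{\left(R,w \right)} = 16$
$d = -511$ ($d = 7 \left(-89 + 16\right) = 7 \left(-73\right) = -511$)
$r{\left(-2,3 \right)} Y{\left(33,-3 \right)} - d = \left(-2 - 3 - -2\right) 33 - -511 = \left(-2 - 3 + 2\right) 33 + 511 = \left(-3\right) 33 + 511 = -99 + 511 = 412$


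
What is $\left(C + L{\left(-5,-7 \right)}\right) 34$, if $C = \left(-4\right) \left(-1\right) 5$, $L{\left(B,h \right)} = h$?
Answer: $442$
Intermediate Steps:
$C = 20$ ($C = 4 \cdot 5 = 20$)
$\left(C + L{\left(-5,-7 \right)}\right) 34 = \left(20 - 7\right) 34 = 13 \cdot 34 = 442$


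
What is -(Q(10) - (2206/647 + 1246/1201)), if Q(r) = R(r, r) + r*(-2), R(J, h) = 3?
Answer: 16665367/777047 ≈ 21.447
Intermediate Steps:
Q(r) = 3 - 2*r (Q(r) = 3 + r*(-2) = 3 - 2*r)
-(Q(10) - (2206/647 + 1246/1201)) = -((3 - 2*10) - (2206/647 + 1246/1201)) = -((3 - 20) - (2206*(1/647) + 1246*(1/1201))) = -(-17 - (2206/647 + 1246/1201)) = -(-17 - 1*3455568/777047) = -(-17 - 3455568/777047) = -1*(-16665367/777047) = 16665367/777047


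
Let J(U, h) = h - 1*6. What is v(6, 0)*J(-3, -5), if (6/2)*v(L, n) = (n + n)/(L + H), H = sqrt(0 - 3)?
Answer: 0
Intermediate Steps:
H = I*sqrt(3) (H = sqrt(-3) = I*sqrt(3) ≈ 1.732*I)
v(L, n) = 2*n/(3*(L + I*sqrt(3))) (v(L, n) = ((n + n)/(L + I*sqrt(3)))/3 = ((2*n)/(L + I*sqrt(3)))/3 = (2*n/(L + I*sqrt(3)))/3 = 2*n/(3*(L + I*sqrt(3))))
J(U, h) = -6 + h (J(U, h) = h - 6 = -6 + h)
v(6, 0)*J(-3, -5) = ((2/3)*0/(6 + I*sqrt(3)))*(-6 - 5) = 0*(-11) = 0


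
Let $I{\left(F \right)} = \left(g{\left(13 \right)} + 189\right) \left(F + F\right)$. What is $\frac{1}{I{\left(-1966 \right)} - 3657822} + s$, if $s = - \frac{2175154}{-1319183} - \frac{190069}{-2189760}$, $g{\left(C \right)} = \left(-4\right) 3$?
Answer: $\frac{3638168964076064197}{2096126036426796480} \approx 1.7357$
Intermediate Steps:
$g{\left(C \right)} = -12$
$I{\left(F \right)} = 354 F$ ($I{\left(F \right)} = \left(-12 + 189\right) \left(F + F\right) = 177 \cdot 2 F = 354 F$)
$s = \frac{5013801016667}{2888694166080}$ ($s = \left(-2175154\right) \left(- \frac{1}{1319183}\right) - - \frac{190069}{2189760} = \frac{2175154}{1319183} + \frac{190069}{2189760} = \frac{5013801016667}{2888694166080} \approx 1.7357$)
$\frac{1}{I{\left(-1966 \right)} - 3657822} + s = \frac{1}{354 \left(-1966\right) - 3657822} + \frac{5013801016667}{2888694166080} = \frac{1}{-695964 - 3657822} + \frac{5013801016667}{2888694166080} = \frac{1}{-4353786} + \frac{5013801016667}{2888694166080} = - \frac{1}{4353786} + \frac{5013801016667}{2888694166080} = \frac{3638168964076064197}{2096126036426796480}$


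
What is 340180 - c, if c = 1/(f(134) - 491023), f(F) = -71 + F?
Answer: 167014772801/490960 ≈ 3.4018e+5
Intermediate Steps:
c = -1/490960 (c = 1/((-71 + 134) - 491023) = 1/(63 - 491023) = 1/(-490960) = -1/490960 ≈ -2.0368e-6)
340180 - c = 340180 - 1*(-1/490960) = 340180 + 1/490960 = 167014772801/490960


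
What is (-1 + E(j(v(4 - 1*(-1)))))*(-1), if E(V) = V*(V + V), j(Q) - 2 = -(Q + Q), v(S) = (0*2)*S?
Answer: -7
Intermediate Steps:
v(S) = 0 (v(S) = 0*S = 0)
j(Q) = 2 - 2*Q (j(Q) = 2 - (Q + Q) = 2 - 2*Q)
E(V) = 2*V² (E(V) = V*(2*V) = 2*V²)
(-1 + E(j(v(4 - 1*(-1)))))*(-1) = (-1 + 2*(2 - 2*0)²)*(-1) = (-1 + 2*(2 + 0)²)*(-1) = (-1 + 2*2²)*(-1) = (-1 + 2*4)*(-1) = (-1 + 8)*(-1) = 7*(-1) = -7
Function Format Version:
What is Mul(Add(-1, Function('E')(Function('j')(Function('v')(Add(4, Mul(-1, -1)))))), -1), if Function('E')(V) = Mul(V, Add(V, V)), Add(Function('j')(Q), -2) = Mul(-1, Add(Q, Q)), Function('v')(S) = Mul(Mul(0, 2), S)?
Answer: -7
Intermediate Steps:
Function('v')(S) = 0 (Function('v')(S) = Mul(0, S) = 0)
Function('j')(Q) = Add(2, Mul(-2, Q)) (Function('j')(Q) = Add(2, Mul(-1, Add(Q, Q))) = Add(2, Mul(-1, Mul(2, Q))) = Add(2, Mul(-2, Q)))
Function('E')(V) = Mul(2, Pow(V, 2)) (Function('E')(V) = Mul(V, Mul(2, V)) = Mul(2, Pow(V, 2)))
Mul(Add(-1, Function('E')(Function('j')(Function('v')(Add(4, Mul(-1, -1)))))), -1) = Mul(Add(-1, Mul(2, Pow(Add(2, Mul(-2, 0)), 2))), -1) = Mul(Add(-1, Mul(2, Pow(Add(2, 0), 2))), -1) = Mul(Add(-1, Mul(2, Pow(2, 2))), -1) = Mul(Add(-1, Mul(2, 4)), -1) = Mul(Add(-1, 8), -1) = Mul(7, -1) = -7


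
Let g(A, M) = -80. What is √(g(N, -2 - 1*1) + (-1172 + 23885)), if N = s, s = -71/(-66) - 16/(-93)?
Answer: √22633 ≈ 150.44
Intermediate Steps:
s = 851/682 (s = -71*(-1/66) - 16*(-1/93) = 71/66 + 16/93 = 851/682 ≈ 1.2478)
N = 851/682 ≈ 1.2478
√(g(N, -2 - 1*1) + (-1172 + 23885)) = √(-80 + (-1172 + 23885)) = √(-80 + 22713) = √22633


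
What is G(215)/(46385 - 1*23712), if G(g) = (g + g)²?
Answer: 184900/22673 ≈ 8.1551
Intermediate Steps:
G(g) = 4*g² (G(g) = (2*g)² = 4*g²)
G(215)/(46385 - 1*23712) = (4*215²)/(46385 - 1*23712) = (4*46225)/(46385 - 23712) = 184900/22673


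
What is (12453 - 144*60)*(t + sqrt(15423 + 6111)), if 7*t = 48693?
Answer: 185666409/7 + 3813*sqrt(21534) ≈ 2.7083e+7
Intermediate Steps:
t = 48693/7 (t = (1/7)*48693 = 48693/7 ≈ 6956.1)
(12453 - 144*60)*(t + sqrt(15423 + 6111)) = (12453 - 144*60)*(48693/7 + sqrt(15423 + 6111)) = (12453 - 8640)*(48693/7 + sqrt(21534)) = 3813*(48693/7 + sqrt(21534)) = 185666409/7 + 3813*sqrt(21534)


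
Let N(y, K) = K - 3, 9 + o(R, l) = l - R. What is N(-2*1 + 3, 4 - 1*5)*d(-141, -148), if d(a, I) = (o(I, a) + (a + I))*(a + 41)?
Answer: -116400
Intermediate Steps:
o(R, l) = -9 + l - R (o(R, l) = -9 + (l - R) = -9 + l - R)
N(y, K) = -3 + K
d(a, I) = (-9 + 2*a)*(41 + a) (d(a, I) = ((-9 + a - I) + (a + I))*(a + 41) = ((-9 + a - I) + (I + a))*(41 + a) = (-9 + 2*a)*(41 + a))
N(-2*1 + 3, 4 - 1*5)*d(-141, -148) = (-3 + (4 - 1*5))*(-369 + 2*(-141)² + 73*(-141)) = (-3 + (4 - 5))*(-369 + 2*19881 - 10293) = (-3 - 1)*(-369 + 39762 - 10293) = -4*29100 = -116400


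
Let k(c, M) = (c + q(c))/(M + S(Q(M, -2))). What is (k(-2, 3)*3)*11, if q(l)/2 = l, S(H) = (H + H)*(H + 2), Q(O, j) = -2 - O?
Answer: -6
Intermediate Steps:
S(H) = 2*H*(2 + H) (S(H) = (2*H)*(2 + H) = 2*H*(2 + H))
q(l) = 2*l
k(c, M) = 3*c/(M - 2*M*(-2 - M)) (k(c, M) = (c + 2*c)/(M + 2*(-2 - M)*(2 + (-2 - M))) = (3*c)/(M + 2*(-2 - M)*(-M)) = (3*c)/(M - 2*M*(-2 - M)) = 3*c/(M - 2*M*(-2 - M)))
(k(-2, 3)*3)*11 = ((3*(-2)/(3*(5 + 2*3)))*3)*11 = ((3*(-2)*(⅓)/(5 + 6))*3)*11 = ((3*(-2)*(⅓)/11)*3)*11 = ((3*(-2)*(⅓)*(1/11))*3)*11 = -2/11*3*11 = -6/11*11 = -6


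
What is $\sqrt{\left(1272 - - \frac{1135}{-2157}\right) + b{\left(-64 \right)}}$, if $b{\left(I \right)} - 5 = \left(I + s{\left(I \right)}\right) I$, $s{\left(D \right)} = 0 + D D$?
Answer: $\frac{i \sqrt{1194667784574}}{2157} \approx 506.73 i$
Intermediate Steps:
$s{\left(D \right)} = D^{2}$ ($s{\left(D \right)} = 0 + D^{2} = D^{2}$)
$b{\left(I \right)} = 5 + I \left(I + I^{2}\right)$ ($b{\left(I \right)} = 5 + \left(I + I^{2}\right) I = 5 + I \left(I + I^{2}\right)$)
$\sqrt{\left(1272 - - \frac{1135}{-2157}\right) + b{\left(-64 \right)}} = \sqrt{\left(1272 - - \frac{1135}{-2157}\right) + \left(5 + \left(-64\right)^{2} + \left(-64\right)^{3}\right)} = \sqrt{\left(1272 - \left(-1135\right) \left(- \frac{1}{2157}\right)\right) + \left(5 + 4096 - 262144\right)} = \sqrt{\left(1272 - \frac{1135}{2157}\right) - 258043} = \sqrt{\frac{2742569}{2157} - 258043} = \sqrt{- \frac{553856182}{2157}} = \frac{i \sqrt{1194667784574}}{2157}$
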